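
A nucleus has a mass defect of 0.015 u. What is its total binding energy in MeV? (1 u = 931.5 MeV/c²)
B.E. = Δm × 931.5 = 13.97 MeV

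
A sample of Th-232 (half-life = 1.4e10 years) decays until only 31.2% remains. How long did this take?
t = t½ × log₂(N₀/N) = 2.353e10 years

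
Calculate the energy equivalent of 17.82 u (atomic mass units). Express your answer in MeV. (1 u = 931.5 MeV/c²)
E = mc² = 16600 MeV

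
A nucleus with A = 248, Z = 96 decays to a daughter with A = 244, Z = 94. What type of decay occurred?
ΔA = -4, ΔZ = -2 ⇒ alpha decay (α)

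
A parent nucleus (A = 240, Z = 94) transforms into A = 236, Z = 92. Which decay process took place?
ΔA = -4, ΔZ = -2 ⇒ alpha decay (α)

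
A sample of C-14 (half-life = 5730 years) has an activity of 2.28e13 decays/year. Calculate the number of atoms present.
N = A/λ = 1.885e17 atoms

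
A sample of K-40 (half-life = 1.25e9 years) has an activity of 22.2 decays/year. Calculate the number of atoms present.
N = A/λ = 4.003e10 atoms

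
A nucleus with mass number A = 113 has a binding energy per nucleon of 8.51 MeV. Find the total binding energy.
B.E. = 8.51 × 113 = 961.6 MeV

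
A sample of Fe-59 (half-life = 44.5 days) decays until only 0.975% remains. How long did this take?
t = t½ × log₂(N₀/N) = 297.3 days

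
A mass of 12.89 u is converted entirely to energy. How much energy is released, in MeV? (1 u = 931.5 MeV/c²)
E = mc² = 12010 MeV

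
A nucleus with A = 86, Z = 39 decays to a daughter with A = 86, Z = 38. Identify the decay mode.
ΔA = 0, ΔZ = -1 ⇒ beta-plus decay (β⁺) or electron capture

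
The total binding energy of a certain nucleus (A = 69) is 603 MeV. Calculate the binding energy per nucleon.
B.E./A = 603/69 = 8.739 MeV/nucleon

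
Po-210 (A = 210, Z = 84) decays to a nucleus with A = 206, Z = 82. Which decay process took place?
ΔA = -4, ΔZ = -2 ⇒ alpha decay (α)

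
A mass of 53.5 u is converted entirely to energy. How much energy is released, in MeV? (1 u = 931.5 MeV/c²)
E = mc² = 49840 MeV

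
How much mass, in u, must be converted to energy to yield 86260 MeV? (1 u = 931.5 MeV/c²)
m = E/c² = 92.6 u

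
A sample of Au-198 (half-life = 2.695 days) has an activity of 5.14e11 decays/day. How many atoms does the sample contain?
N = A/λ = 1.998e12 atoms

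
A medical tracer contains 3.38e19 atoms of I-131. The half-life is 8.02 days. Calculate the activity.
A = λN = 2.921e18 decays/day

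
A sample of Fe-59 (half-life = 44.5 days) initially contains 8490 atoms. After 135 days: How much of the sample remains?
N = N₀(1/2)^(t/t½) = 1037 atoms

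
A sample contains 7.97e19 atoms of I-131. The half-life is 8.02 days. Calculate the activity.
A = λN = 6.888e18 decays/day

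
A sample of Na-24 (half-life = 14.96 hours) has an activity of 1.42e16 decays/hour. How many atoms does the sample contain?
N = A/λ = 3.065e17 atoms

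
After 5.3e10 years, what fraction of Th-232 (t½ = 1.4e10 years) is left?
N/N₀ = (1/2)^(t/t½) = 0.07251 = 7.25%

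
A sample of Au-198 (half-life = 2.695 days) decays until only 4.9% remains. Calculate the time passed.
t = t½ × log₂(N₀/N) = 11.73 days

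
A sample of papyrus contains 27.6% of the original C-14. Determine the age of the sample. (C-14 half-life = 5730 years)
Age = t½ × log₂(1/ratio) = 10640 years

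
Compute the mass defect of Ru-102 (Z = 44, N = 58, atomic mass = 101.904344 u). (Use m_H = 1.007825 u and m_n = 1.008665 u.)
Δm = Z·m_H + N·m_n − M = 0.9425 u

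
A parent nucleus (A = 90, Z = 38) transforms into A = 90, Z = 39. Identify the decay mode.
ΔA = 0, ΔZ = +1 ⇒ beta-minus decay (β⁻)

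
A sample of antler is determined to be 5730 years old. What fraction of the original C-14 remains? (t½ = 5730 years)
N/N₀ = (1/2)^(t/t½) = 0.5 = 50%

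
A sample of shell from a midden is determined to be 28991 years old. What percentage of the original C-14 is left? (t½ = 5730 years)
N/N₀ = (1/2)^(t/t½) = 0.02999 = 3%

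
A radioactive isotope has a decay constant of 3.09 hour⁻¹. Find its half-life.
t½ = ln(2)/λ = 0.2243 hours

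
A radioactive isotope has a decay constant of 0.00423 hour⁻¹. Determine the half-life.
t½ = ln(2)/λ = 163.9 hours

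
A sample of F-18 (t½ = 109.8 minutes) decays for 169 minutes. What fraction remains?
N/N₀ = (1/2)^(t/t½) = 0.3441 = 34.4%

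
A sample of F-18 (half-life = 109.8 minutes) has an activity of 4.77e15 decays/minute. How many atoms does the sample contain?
N = A/λ = 7.556e17 atoms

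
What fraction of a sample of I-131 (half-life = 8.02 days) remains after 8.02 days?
N/N₀ = (1/2)^(t/t½) = 0.5 = 50%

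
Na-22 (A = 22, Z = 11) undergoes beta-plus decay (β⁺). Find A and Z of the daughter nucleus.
Daughter: A = 22, Z = 10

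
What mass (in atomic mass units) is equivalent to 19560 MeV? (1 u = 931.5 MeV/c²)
m = E/c² = 21 u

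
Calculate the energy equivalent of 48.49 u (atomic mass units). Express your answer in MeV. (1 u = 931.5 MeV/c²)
E = mc² = 45170 MeV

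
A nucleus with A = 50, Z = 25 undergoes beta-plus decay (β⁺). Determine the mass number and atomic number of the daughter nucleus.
Daughter: A = 50, Z = 24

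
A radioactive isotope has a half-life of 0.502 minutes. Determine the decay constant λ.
λ = ln(2)/t½ = 1.381 minute⁻¹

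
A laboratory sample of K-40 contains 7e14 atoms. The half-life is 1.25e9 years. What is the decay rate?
A = λN = 3.882e5 decays/year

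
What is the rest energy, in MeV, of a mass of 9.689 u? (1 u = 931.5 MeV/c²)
E = mc² = 9025 MeV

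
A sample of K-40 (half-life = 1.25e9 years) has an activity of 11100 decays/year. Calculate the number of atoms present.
N = A/λ = 2.002e13 atoms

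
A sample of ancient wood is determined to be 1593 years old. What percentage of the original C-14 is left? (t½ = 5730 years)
N/N₀ = (1/2)^(t/t½) = 0.8247 = 82.5%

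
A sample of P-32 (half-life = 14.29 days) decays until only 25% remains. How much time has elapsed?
t = t½ × log₂(N₀/N) = 28.58 days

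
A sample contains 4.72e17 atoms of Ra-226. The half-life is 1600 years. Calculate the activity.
A = λN = 2.045e14 decays/year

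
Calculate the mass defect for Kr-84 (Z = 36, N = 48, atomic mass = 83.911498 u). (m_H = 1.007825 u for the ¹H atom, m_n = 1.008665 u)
Δm = Z·m_H + N·m_n − M = 0.7861 u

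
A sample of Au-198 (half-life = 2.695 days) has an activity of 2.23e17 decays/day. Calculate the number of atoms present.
N = A/λ = 8.67e17 atoms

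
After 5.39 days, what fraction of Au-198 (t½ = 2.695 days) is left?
N/N₀ = (1/2)^(t/t½) = 0.25 = 25%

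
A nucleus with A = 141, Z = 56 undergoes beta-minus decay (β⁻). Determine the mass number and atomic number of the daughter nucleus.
Daughter: A = 141, Z = 57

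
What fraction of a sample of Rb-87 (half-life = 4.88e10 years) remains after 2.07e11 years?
N/N₀ = (1/2)^(t/t½) = 0.05286 = 5.29%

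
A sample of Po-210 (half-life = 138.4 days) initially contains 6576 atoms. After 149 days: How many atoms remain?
N = N₀(1/2)^(t/t½) = 3118 atoms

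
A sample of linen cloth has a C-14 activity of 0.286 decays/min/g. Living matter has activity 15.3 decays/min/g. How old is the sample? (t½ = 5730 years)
Age = t½ × log₂(A₀/A) = 32900 years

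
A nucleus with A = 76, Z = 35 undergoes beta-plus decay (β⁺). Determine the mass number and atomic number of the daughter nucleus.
Daughter: A = 76, Z = 34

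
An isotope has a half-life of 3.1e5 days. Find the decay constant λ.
λ = ln(2)/t½ = 2.236e-6 day⁻¹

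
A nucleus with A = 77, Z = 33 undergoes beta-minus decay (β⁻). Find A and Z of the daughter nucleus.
Daughter: A = 77, Z = 34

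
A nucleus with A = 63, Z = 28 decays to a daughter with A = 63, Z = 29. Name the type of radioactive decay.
ΔA = 0, ΔZ = +1 ⇒ beta-minus decay (β⁻)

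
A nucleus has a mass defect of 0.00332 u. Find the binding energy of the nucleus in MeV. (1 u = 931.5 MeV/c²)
B.E. = Δm × 931.5 = 3.093 MeV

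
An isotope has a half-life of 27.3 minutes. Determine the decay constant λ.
λ = ln(2)/t½ = 0.02539 minute⁻¹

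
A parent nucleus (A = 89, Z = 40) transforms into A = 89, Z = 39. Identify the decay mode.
ΔA = 0, ΔZ = -1 ⇒ beta-plus decay (β⁺) or electron capture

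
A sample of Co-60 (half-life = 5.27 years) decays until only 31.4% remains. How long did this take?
t = t½ × log₂(N₀/N) = 8.807 years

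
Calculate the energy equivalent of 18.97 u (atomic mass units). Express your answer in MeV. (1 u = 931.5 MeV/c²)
E = mc² = 17670 MeV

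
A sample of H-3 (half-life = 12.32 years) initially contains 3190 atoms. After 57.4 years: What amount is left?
N = N₀(1/2)^(t/t½) = 126.3 atoms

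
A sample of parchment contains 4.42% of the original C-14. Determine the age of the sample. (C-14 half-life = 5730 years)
Age = t½ × log₂(1/ratio) = 25780 years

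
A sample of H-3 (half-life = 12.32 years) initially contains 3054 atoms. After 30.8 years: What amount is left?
N = N₀(1/2)^(t/t½) = 539.9 atoms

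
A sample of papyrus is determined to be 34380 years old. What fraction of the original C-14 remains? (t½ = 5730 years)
N/N₀ = (1/2)^(t/t½) = 0.01562 = 1.56%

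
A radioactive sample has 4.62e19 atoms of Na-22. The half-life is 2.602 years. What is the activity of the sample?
A = λN = 1.231e19 decays/year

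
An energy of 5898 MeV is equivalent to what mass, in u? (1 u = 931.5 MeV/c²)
m = E/c² = 6.332 u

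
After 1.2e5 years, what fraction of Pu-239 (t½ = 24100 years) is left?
N/N₀ = (1/2)^(t/t½) = 0.0317 = 3.17%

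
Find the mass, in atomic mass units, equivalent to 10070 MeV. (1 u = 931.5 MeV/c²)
m = E/c² = 10.81 u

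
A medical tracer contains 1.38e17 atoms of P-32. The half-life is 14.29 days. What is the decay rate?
A = λN = 6.694e15 decays/day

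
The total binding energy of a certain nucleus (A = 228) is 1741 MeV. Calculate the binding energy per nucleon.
B.E./A = 1741/228 = 7.636 MeV/nucleon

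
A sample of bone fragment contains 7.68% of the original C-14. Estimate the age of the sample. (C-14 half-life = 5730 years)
Age = t½ × log₂(1/ratio) = 21220 years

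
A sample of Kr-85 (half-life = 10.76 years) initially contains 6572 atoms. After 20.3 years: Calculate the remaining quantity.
N = N₀(1/2)^(t/t½) = 1777 atoms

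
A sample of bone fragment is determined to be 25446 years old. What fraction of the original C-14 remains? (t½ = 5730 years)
N/N₀ = (1/2)^(t/t½) = 0.04604 = 4.6%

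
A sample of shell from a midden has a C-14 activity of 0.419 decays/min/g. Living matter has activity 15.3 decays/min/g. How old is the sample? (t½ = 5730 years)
Age = t½ × log₂(A₀/A) = 29740 years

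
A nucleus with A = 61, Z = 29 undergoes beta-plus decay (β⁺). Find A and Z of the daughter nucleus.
Daughter: A = 61, Z = 28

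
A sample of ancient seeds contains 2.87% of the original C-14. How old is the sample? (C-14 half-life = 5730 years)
Age = t½ × log₂(1/ratio) = 29350 years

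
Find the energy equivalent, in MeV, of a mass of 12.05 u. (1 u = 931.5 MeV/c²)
E = mc² = 11220 MeV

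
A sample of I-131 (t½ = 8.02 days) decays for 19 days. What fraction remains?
N/N₀ = (1/2)^(t/t½) = 0.1936 = 19.4%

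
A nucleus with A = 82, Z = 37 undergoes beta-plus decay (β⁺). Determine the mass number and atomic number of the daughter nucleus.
Daughter: A = 82, Z = 36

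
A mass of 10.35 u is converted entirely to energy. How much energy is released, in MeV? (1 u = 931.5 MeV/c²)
E = mc² = 9641 MeV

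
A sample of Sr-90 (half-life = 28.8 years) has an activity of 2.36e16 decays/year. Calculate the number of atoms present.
N = A/λ = 9.806e17 atoms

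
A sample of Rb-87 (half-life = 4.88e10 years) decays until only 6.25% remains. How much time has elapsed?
t = t½ × log₂(N₀/N) = 1.952e11 years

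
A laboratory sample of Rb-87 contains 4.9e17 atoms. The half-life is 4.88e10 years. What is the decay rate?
A = λN = 6.96e6 decays/year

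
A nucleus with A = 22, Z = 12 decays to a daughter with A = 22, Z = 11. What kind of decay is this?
ΔA = 0, ΔZ = -1 ⇒ beta-plus decay (β⁺) or electron capture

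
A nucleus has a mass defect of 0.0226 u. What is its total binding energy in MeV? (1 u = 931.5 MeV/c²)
B.E. = Δm × 931.5 = 21.05 MeV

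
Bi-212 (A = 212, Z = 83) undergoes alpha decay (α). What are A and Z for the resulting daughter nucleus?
Daughter: A = 208, Z = 81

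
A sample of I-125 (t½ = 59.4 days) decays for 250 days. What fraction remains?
N/N₀ = (1/2)^(t/t½) = 0.05408 = 5.41%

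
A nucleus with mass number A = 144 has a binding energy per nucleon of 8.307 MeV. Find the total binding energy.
B.E. = 8.307 × 144 = 1196 MeV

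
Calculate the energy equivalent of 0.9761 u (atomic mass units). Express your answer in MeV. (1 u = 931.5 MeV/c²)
E = mc² = 909.2 MeV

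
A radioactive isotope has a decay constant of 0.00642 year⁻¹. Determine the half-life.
t½ = ln(2)/λ = 108 years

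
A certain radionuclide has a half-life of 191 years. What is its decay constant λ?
λ = ln(2)/t½ = 0.003629 year⁻¹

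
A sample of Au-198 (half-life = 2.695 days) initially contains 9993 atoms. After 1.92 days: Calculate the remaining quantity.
N = N₀(1/2)^(t/t½) = 6099 atoms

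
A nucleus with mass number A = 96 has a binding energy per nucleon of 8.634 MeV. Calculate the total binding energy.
B.E. = 8.634 × 96 = 828.9 MeV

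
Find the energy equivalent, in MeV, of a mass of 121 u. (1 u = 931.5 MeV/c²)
E = mc² = 1.127e5 MeV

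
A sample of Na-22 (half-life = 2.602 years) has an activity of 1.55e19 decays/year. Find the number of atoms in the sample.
N = A/λ = 5.819e19 atoms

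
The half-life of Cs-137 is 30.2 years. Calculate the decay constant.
λ = ln(2)/t½ = 0.02295 year⁻¹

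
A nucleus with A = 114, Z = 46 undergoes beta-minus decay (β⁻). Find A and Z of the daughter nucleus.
Daughter: A = 114, Z = 47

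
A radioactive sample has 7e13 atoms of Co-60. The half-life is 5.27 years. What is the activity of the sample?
A = λN = 9.207e12 decays/year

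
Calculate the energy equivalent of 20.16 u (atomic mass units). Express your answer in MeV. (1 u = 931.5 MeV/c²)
E = mc² = 18780 MeV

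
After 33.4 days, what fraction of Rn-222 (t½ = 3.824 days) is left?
N/N₀ = (1/2)^(t/t½) = 0.002348 = 0.235%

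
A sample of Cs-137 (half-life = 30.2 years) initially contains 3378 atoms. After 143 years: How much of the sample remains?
N = N₀(1/2)^(t/t½) = 126.8 atoms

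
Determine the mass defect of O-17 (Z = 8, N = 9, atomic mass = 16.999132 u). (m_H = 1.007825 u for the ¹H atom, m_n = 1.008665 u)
Δm = Z·m_H + N·m_n − M = 0.1415 u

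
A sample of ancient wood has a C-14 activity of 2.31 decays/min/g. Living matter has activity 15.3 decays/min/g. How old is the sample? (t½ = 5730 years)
Age = t½ × log₂(A₀/A) = 15630 years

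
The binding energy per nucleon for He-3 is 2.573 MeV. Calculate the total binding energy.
B.E. = 2.573 × 3 = 7.719 MeV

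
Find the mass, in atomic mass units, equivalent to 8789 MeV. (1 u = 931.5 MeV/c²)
m = E/c² = 9.435 u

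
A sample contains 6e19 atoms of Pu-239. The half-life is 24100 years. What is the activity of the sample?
A = λN = 1.726e15 decays/year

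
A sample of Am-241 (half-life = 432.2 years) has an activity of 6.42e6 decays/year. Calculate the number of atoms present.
N = A/λ = 4.003e9 atoms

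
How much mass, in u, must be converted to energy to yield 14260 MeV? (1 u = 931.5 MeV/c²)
m = E/c² = 15.31 u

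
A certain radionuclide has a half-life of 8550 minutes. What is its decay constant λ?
λ = ln(2)/t½ = 8.107e-5 minute⁻¹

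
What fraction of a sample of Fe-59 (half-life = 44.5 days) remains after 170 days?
N/N₀ = (1/2)^(t/t½) = 0.07079 = 7.08%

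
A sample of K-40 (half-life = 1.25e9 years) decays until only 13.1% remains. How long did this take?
t = t½ × log₂(N₀/N) = 3.665e9 years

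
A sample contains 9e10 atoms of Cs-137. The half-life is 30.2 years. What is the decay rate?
A = λN = 2.066e9 decays/year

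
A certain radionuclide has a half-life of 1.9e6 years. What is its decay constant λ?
λ = ln(2)/t½ = 3.648e-7 year⁻¹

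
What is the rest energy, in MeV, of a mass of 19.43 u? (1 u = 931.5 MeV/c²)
E = mc² = 18100 MeV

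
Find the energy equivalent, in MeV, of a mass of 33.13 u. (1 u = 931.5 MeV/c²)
E = mc² = 30860 MeV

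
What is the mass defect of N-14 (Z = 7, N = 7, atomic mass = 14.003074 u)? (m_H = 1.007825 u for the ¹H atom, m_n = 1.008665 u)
Δm = Z·m_H + N·m_n − M = 0.1124 u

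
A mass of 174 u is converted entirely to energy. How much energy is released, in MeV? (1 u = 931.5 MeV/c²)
E = mc² = 1.621e5 MeV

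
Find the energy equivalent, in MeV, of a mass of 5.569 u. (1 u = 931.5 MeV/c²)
E = mc² = 5188 MeV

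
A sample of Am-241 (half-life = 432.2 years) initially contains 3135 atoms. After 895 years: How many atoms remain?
N = N₀(1/2)^(t/t½) = 746.2 atoms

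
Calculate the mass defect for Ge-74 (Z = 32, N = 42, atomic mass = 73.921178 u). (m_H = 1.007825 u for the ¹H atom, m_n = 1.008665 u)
Δm = Z·m_H + N·m_n − M = 0.6932 u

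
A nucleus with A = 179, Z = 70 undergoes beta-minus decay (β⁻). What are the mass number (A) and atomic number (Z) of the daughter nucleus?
Daughter: A = 179, Z = 71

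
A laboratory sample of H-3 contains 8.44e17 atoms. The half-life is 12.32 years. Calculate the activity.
A = λN = 4.749e16 decays/year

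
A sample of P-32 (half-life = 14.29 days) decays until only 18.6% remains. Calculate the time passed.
t = t½ × log₂(N₀/N) = 34.68 days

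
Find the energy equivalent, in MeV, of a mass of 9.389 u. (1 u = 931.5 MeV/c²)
E = mc² = 8746 MeV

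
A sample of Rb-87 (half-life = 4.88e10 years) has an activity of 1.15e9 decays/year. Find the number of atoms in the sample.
N = A/λ = 8.096e19 atoms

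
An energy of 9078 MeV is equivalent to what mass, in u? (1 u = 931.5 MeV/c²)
m = E/c² = 9.746 u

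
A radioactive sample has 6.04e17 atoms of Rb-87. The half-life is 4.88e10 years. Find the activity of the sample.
A = λN = 8.579e6 decays/year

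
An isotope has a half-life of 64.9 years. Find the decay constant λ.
λ = ln(2)/t½ = 0.01068 year⁻¹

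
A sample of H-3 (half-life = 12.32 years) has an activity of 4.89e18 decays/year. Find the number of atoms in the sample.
N = A/λ = 8.691e19 atoms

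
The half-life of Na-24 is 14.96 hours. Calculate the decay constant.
λ = ln(2)/t½ = 0.04633 hour⁻¹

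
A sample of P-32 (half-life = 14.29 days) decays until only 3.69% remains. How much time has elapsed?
t = t½ × log₂(N₀/N) = 68.02 days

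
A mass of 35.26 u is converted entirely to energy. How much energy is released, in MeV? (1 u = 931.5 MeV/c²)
E = mc² = 32840 MeV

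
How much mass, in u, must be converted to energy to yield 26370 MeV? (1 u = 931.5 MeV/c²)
m = E/c² = 28.31 u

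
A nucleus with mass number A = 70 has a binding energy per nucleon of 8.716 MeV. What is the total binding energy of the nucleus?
B.E. = 8.716 × 70 = 610.1 MeV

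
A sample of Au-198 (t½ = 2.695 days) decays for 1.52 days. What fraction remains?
N/N₀ = (1/2)^(t/t½) = 0.6764 = 67.6%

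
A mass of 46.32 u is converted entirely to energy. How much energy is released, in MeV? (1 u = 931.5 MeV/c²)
E = mc² = 43150 MeV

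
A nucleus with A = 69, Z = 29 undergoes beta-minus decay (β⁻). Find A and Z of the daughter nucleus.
Daughter: A = 69, Z = 30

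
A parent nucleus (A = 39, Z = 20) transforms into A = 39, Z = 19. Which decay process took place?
ΔA = 0, ΔZ = -1 ⇒ beta-plus decay (β⁺) or electron capture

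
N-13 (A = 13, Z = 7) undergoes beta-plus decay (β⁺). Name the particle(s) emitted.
β⁺: positron (e⁺) + neutrino (νₑ)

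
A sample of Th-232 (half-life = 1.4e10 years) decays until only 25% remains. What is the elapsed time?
t = t½ × log₂(N₀/N) = 2.8e10 years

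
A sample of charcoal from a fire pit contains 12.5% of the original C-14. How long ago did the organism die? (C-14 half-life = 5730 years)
Age = t½ × log₂(1/ratio) = 17190 years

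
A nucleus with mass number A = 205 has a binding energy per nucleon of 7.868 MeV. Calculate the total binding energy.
B.E. = 7.868 × 205 = 1613 MeV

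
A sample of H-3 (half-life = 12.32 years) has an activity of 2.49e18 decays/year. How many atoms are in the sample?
N = A/λ = 4.426e19 atoms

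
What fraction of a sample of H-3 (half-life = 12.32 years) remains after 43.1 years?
N/N₀ = (1/2)^(t/t½) = 0.08849 = 8.85%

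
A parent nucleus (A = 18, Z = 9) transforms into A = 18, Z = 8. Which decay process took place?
ΔA = 0, ΔZ = -1 ⇒ beta-plus decay (β⁺) or electron capture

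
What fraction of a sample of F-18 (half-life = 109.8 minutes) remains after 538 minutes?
N/N₀ = (1/2)^(t/t½) = 0.0335 = 3.35%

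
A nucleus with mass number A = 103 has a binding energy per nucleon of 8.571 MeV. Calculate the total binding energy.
B.E. = 8.571 × 103 = 882.8 MeV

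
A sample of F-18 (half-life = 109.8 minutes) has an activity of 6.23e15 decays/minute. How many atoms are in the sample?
N = A/λ = 9.869e17 atoms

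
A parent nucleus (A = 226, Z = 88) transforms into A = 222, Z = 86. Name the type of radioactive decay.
ΔA = -4, ΔZ = -2 ⇒ alpha decay (α)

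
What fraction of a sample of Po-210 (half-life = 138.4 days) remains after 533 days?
N/N₀ = (1/2)^(t/t½) = 0.06929 = 6.93%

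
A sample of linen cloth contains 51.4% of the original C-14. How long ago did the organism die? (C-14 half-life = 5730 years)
Age = t½ × log₂(1/ratio) = 5502 years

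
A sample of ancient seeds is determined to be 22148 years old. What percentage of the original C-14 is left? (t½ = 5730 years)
N/N₀ = (1/2)^(t/t½) = 0.06862 = 6.86%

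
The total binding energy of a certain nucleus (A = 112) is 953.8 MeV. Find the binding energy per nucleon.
B.E./A = 953.8/112 = 8.516 MeV/nucleon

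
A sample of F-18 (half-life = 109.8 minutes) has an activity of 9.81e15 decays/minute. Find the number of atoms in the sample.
N = A/λ = 1.554e18 atoms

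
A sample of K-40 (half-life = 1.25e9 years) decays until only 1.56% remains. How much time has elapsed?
t = t½ × log₂(N₀/N) = 7.503e9 years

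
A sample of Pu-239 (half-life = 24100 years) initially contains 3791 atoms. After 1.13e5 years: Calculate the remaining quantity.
N = N₀(1/2)^(t/t½) = 147 atoms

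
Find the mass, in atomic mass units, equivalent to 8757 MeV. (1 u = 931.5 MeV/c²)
m = E/c² = 9.401 u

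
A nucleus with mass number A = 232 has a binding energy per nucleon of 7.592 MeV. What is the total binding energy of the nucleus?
B.E. = 7.592 × 232 = 1761 MeV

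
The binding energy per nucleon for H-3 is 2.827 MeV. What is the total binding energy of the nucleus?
B.E. = 2.827 × 3 = 8.481 MeV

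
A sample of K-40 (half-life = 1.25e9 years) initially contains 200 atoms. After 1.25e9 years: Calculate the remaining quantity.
N = N₀(1/2)^(t/t½) = 100 atoms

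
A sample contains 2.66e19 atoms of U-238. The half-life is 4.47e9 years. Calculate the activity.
A = λN = 4.125e9 decays/year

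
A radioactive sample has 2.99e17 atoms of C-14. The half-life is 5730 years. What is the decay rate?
A = λN = 3.617e13 decays/year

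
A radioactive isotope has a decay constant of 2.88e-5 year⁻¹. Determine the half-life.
t½ = ln(2)/λ = 24070 years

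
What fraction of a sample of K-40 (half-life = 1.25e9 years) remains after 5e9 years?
N/N₀ = (1/2)^(t/t½) = 0.0625 = 6.25%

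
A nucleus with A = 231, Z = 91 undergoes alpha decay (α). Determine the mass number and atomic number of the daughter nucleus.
Daughter: A = 227, Z = 89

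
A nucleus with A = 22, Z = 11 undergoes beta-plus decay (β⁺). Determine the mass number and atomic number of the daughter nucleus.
Daughter: A = 22, Z = 10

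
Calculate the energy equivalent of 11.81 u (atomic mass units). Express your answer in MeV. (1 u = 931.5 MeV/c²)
E = mc² = 11000 MeV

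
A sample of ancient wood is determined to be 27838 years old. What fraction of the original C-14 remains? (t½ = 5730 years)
N/N₀ = (1/2)^(t/t½) = 0.03448 = 3.45%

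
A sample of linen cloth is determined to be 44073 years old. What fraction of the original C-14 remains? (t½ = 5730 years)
N/N₀ = (1/2)^(t/t½) = 0.004837 = 0.484%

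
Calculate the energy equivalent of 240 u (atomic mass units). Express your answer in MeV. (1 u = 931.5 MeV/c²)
E = mc² = 2.236e5 MeV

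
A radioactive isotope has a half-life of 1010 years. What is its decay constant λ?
λ = ln(2)/t½ = 6.863e-4 year⁻¹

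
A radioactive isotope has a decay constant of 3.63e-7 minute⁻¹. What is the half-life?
t½ = ln(2)/λ = 1.909e6 minutes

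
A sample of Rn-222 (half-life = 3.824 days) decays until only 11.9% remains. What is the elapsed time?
t = t½ × log₂(N₀/N) = 11.74 days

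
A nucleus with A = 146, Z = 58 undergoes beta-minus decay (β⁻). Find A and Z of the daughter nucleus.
Daughter: A = 146, Z = 59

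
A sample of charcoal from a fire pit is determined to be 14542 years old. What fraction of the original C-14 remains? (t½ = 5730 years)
N/N₀ = (1/2)^(t/t½) = 0.1722 = 17.2%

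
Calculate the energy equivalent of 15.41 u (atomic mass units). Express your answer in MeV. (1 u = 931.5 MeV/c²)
E = mc² = 14350 MeV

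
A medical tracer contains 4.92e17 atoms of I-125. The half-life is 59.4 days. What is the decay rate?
A = λN = 5.741e15 decays/day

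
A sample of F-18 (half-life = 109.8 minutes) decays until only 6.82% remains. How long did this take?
t = t½ × log₂(N₀/N) = 425.4 minutes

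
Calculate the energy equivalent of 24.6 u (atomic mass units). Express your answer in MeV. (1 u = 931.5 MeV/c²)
E = mc² = 22910 MeV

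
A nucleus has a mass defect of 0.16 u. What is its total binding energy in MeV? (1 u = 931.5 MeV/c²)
B.E. = Δm × 931.5 = 149 MeV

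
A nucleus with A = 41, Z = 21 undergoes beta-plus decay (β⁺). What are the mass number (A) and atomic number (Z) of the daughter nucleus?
Daughter: A = 41, Z = 20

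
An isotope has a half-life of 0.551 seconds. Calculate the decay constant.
λ = ln(2)/t½ = 1.258 second⁻¹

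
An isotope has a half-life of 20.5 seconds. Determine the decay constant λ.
λ = ln(2)/t½ = 0.03381 second⁻¹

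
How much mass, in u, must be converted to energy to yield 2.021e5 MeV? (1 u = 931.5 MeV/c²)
m = E/c² = 217 u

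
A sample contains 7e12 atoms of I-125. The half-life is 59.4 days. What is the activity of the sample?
A = λN = 8.168e10 decays/day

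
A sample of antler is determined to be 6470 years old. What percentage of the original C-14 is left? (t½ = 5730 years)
N/N₀ = (1/2)^(t/t½) = 0.4572 = 45.7%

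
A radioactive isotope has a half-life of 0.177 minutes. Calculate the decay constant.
λ = ln(2)/t½ = 3.916 minute⁻¹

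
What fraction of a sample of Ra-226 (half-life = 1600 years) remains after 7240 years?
N/N₀ = (1/2)^(t/t½) = 0.04343 = 4.34%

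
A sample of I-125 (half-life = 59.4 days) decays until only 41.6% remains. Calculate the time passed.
t = t½ × log₂(N₀/N) = 75.16 days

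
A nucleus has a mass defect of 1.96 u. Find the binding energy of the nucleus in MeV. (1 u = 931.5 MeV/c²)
B.E. = Δm × 931.5 = 1826 MeV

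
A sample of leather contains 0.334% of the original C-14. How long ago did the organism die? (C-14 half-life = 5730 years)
Age = t½ × log₂(1/ratio) = 47130 years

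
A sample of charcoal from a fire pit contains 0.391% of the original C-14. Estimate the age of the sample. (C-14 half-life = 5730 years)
Age = t½ × log₂(1/ratio) = 45830 years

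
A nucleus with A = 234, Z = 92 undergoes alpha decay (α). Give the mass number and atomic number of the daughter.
Daughter: A = 230, Z = 90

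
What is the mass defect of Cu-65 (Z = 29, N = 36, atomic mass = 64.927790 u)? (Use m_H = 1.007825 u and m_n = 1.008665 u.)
Δm = Z·m_H + N·m_n − M = 0.6111 u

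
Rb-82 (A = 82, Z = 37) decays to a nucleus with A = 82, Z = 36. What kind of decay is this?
ΔA = 0, ΔZ = -1 ⇒ beta-plus decay (β⁺) or electron capture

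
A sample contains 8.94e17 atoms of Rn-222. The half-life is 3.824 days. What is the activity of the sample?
A = λN = 1.62e17 decays/day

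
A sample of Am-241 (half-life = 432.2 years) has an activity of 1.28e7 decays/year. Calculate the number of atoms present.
N = A/λ = 7.981e9 atoms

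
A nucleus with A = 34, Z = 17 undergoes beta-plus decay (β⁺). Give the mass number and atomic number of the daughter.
Daughter: A = 34, Z = 16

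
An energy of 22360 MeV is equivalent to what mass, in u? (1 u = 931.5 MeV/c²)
m = E/c² = 24 u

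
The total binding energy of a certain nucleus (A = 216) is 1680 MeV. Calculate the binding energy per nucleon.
B.E./A = 1680/216 = 7.778 MeV/nucleon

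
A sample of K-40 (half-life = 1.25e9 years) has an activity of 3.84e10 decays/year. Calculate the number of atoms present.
N = A/λ = 6.925e19 atoms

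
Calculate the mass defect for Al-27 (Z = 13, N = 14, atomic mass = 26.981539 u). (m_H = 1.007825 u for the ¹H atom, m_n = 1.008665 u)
Δm = Z·m_H + N·m_n − M = 0.2415 u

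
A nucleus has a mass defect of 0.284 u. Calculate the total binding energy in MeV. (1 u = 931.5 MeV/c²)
B.E. = Δm × 931.5 = 264.5 MeV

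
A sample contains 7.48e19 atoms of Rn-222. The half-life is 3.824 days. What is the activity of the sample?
A = λN = 1.356e19 decays/day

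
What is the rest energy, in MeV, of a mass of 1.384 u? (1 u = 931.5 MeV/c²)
E = mc² = 1289 MeV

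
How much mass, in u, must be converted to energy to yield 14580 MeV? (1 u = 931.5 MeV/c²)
m = E/c² = 15.65 u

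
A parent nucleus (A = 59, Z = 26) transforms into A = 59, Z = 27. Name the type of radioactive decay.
ΔA = 0, ΔZ = +1 ⇒ beta-minus decay (β⁻)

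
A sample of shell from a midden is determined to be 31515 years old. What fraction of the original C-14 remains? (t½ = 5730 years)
N/N₀ = (1/2)^(t/t½) = 0.0221 = 2.21%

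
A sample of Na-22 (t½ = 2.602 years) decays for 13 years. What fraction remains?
N/N₀ = (1/2)^(t/t½) = 0.03133 = 3.13%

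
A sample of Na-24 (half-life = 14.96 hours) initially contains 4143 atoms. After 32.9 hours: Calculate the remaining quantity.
N = N₀(1/2)^(t/t½) = 902.2 atoms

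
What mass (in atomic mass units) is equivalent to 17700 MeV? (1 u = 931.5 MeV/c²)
m = E/c² = 19 u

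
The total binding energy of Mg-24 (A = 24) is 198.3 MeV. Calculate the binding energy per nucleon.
B.E./A = 198.3/24 = 8.263 MeV/nucleon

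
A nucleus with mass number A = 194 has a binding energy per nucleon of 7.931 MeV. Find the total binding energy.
B.E. = 7.931 × 194 = 1539 MeV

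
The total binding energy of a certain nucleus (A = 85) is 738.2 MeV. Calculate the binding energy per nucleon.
B.E./A = 738.2/85 = 8.685 MeV/nucleon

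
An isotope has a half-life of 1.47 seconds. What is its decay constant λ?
λ = ln(2)/t½ = 0.4715 second⁻¹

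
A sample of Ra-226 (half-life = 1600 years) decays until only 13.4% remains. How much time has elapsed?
t = t½ × log₂(N₀/N) = 4640 years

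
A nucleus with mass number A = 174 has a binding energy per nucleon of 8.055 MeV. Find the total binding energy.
B.E. = 8.055 × 174 = 1402 MeV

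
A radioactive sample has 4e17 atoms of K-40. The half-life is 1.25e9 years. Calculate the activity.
A = λN = 2.218e8 decays/year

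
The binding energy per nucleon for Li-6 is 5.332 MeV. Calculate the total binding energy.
B.E. = 5.332 × 6 = 31.99 MeV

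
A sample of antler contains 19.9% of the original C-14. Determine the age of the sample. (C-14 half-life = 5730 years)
Age = t½ × log₂(1/ratio) = 13350 years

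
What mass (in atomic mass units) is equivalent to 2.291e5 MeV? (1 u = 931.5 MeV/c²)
m = E/c² = 245.9 u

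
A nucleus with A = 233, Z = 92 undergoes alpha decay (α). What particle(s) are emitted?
α particle = ⁴₂He (2 protons + 2 neutrons)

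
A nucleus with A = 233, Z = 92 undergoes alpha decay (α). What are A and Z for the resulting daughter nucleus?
Daughter: A = 229, Z = 90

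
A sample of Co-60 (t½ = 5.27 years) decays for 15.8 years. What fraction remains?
N/N₀ = (1/2)^(t/t½) = 0.1252 = 12.5%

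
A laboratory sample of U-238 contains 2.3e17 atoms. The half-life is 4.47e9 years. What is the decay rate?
A = λN = 3.567e7 decays/year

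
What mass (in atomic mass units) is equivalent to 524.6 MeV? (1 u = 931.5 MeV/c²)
m = E/c² = 0.5632 u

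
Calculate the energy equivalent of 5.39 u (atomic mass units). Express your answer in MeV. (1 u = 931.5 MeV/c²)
E = mc² = 5021 MeV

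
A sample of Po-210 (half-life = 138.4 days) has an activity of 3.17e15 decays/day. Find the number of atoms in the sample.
N = A/λ = 6.33e17 atoms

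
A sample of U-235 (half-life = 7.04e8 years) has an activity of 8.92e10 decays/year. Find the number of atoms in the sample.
N = A/λ = 9.06e19 atoms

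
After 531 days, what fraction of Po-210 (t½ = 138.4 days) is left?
N/N₀ = (1/2)^(t/t½) = 0.06999 = 7%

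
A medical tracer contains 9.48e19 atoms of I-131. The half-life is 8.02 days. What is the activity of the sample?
A = λN = 8.193e18 decays/day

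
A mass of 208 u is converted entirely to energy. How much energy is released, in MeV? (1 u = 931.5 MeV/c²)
E = mc² = 1.938e5 MeV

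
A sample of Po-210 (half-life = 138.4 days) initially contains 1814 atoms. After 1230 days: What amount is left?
N = N₀(1/2)^(t/t½) = 3.831 atoms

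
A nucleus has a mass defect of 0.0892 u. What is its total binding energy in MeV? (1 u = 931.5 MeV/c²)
B.E. = Δm × 931.5 = 83.09 MeV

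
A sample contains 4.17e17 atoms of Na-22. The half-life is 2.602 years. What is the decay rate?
A = λN = 1.111e17 decays/year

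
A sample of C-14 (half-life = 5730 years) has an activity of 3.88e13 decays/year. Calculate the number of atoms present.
N = A/λ = 3.207e17 atoms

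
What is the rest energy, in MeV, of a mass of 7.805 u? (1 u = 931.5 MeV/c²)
E = mc² = 7270 MeV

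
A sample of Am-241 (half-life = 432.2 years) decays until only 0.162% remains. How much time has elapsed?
t = t½ × log₂(N₀/N) = 4006 years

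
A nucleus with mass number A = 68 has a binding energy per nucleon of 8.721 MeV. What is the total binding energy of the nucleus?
B.E. = 8.721 × 68 = 593 MeV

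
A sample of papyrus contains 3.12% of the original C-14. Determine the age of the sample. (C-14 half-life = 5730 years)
Age = t½ × log₂(1/ratio) = 28660 years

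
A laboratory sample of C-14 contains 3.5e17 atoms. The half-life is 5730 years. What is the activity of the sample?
A = λN = 4.234e13 decays/year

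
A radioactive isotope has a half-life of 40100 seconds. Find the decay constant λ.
λ = ln(2)/t½ = 1.729e-5 second⁻¹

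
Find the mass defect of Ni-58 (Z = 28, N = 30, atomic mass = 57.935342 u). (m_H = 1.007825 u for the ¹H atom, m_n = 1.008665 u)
Δm = Z·m_H + N·m_n − M = 0.5437 u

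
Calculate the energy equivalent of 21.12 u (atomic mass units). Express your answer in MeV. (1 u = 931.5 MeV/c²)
E = mc² = 19670 MeV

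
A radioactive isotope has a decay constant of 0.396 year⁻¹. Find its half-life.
t½ = ln(2)/λ = 1.75 years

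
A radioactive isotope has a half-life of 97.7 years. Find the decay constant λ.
λ = ln(2)/t½ = 0.007095 year⁻¹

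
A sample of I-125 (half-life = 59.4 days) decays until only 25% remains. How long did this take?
t = t½ × log₂(N₀/N) = 118.8 days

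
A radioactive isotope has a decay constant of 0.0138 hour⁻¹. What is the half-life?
t½ = ln(2)/λ = 50.23 hours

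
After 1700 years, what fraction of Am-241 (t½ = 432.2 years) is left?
N/N₀ = (1/2)^(t/t½) = 0.06545 = 6.55%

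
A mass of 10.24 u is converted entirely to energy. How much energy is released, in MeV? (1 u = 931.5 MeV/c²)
E = mc² = 9539 MeV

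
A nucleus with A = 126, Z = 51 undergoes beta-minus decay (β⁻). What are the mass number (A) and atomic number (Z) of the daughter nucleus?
Daughter: A = 126, Z = 52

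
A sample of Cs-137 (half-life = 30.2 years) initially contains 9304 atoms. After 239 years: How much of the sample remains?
N = N₀(1/2)^(t/t½) = 38.58 atoms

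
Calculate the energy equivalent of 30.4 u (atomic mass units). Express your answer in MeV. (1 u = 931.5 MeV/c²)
E = mc² = 28320 MeV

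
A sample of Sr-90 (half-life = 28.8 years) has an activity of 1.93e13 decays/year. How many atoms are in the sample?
N = A/λ = 8.019e14 atoms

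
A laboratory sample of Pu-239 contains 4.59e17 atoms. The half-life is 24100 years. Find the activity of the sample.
A = λN = 1.32e13 decays/year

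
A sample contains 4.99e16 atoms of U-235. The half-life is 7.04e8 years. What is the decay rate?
A = λN = 4.913e7 decays/year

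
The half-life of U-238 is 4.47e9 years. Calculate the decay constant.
λ = ln(2)/t½ = 1.551e-10 year⁻¹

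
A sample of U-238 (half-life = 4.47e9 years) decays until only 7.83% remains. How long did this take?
t = t½ × log₂(N₀/N) = 1.643e10 years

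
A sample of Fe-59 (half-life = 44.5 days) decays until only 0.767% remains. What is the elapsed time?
t = t½ × log₂(N₀/N) = 312.7 days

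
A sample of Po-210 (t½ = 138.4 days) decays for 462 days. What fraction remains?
N/N₀ = (1/2)^(t/t½) = 0.09888 = 9.89%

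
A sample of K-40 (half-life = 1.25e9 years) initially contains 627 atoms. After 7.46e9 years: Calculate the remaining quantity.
N = N₀(1/2)^(t/t½) = 10.02 atoms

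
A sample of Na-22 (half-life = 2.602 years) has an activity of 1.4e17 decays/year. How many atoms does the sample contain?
N = A/λ = 5.255e17 atoms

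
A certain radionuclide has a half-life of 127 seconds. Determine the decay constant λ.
λ = ln(2)/t½ = 0.005458 second⁻¹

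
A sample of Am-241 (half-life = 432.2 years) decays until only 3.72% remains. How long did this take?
t = t½ × log₂(N₀/N) = 2052 years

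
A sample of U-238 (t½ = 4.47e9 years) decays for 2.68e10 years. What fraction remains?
N/N₀ = (1/2)^(t/t½) = 0.01567 = 1.57%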